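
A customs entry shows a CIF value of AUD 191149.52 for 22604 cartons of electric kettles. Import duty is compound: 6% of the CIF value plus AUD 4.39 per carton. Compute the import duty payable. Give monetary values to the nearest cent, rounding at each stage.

Import duty: AUD 110700.53

Ad valorem component: 191149.52 × 6% = 11468.97
Specific component: 22604 × 4.39 = 99231.56
Import duty = 11468.97 + 99231.56 = 110700.53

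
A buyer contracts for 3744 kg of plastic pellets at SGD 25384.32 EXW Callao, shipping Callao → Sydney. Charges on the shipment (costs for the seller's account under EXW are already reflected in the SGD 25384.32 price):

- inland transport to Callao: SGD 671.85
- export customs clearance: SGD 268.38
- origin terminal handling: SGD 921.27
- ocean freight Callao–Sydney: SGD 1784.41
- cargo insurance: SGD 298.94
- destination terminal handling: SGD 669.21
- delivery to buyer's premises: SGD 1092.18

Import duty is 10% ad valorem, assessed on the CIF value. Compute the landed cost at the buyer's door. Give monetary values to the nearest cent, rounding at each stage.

EXW: the seller makes goods available at their premises; the buyer bears all onward costs.
CIF value = EXW price + inland to port + export clearance + origin terminal + freight + insurance = 25384.32 + 671.85 + 268.38 + 921.27 + 1784.41 + 298.94 = 29329.17
Import duty = 29329.17 × 10% = 2932.92
Buyer bears: inland to port 671.85 + export clearance 268.38 + origin terminal 921.27 + freight 1784.41 + insurance 298.94 + destination terminal 669.21 + delivery 1092.18 + duty 2932.92 = 8639.16
Landed cost = invoice 25384.32 + 8639.16 = 34023.48

Total landed cost: SGD 34023.48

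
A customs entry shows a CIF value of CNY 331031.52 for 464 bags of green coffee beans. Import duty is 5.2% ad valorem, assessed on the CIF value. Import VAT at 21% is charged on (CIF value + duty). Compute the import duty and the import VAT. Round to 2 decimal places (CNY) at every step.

Import duty = 331031.52 × 5.2% = 17213.64
VAT base = CIF + duty = 331031.52 + 17213.64 = 348245.16
Import VAT = 348245.16 × 21% = 73131.48

Import duty: CNY 17213.64; import VAT: CNY 73131.48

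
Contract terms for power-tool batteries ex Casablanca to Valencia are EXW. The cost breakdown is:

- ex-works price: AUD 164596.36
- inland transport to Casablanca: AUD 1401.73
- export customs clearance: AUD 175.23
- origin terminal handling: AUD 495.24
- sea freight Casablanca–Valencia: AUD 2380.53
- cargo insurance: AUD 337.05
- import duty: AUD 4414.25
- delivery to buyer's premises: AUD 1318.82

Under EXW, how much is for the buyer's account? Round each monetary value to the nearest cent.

EXW: the seller makes goods available at their premises; the buyer bears all onward costs.
Seller's account: goods 164596.36 = 164596.36
Buyer's account: inland to port 1401.73 + export clearance 175.23 + origin terminal 495.24 + freight 2380.53 + insurance 337.05 + duty 4414.25 + delivery 1318.82 = 10522.85

Buyer's account: AUD 10522.85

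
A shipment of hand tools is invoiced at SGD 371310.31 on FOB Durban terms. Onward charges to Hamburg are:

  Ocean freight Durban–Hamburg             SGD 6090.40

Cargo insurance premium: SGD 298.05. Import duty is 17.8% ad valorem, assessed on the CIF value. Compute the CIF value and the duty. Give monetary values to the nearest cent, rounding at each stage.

CIF = FOB price + freight + insurance
CIF = 371310.31 + 6090.40 + 298.05 = 377698.76
Import duty = 377698.76 × 17.8% = 67230.38

CIF value: SGD 377698.76; import duty: SGD 67230.38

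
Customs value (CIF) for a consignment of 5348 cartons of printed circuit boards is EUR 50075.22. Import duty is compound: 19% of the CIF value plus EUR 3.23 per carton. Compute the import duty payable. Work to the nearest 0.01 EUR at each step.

Ad valorem component: 50075.22 × 19% = 9514.29
Specific component: 5348 × 3.23 = 17274.04
Import duty = 9514.29 + 17274.04 = 26788.33

Import duty: EUR 26788.33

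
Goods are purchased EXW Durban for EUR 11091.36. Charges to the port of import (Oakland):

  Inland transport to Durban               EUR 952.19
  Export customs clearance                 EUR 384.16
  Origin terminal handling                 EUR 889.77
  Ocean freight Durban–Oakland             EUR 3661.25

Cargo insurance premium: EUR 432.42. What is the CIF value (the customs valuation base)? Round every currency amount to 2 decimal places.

CIF = EXW price + pre-shipment costs + freight + insurance
CIF = 11091.36 + 952.19 + 384.16 + 889.77 + 3661.25 + 432.42 = 17411.15

CIF value: EUR 17411.15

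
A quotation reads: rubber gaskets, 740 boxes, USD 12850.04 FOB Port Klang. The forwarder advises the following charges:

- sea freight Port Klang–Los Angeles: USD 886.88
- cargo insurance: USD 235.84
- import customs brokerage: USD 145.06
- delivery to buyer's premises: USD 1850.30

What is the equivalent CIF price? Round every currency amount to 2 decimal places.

CIF price: USD 13972.76

Not relevant to the conversion: delivery, brokerage — on the buyer under both terms; not part of either seller's price.
From FOB to CIF, the seller additionally bears: freight, insurance.
CIF price = 12850.04 + 886.88 + 235.84 = 13972.76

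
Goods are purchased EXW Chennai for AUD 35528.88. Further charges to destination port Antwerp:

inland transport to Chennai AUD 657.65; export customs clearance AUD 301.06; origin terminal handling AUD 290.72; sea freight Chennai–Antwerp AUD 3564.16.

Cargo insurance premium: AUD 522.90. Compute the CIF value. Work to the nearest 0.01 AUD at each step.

CIF value: AUD 40865.37

CIF = EXW price + pre-shipment costs + freight + insurance
CIF = 35528.88 + 657.65 + 301.06 + 290.72 + 3564.16 + 522.90 = 40865.37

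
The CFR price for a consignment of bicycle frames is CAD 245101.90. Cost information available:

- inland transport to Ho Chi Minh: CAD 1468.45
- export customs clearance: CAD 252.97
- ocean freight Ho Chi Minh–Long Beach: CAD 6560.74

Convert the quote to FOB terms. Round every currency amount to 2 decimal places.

FOB price: CAD 238541.16

Not relevant to the conversion: inland to port, export clearance — on the seller under both CFR and FOB; already in the CFR price and stays in the FOB price.
From CFR to FOB, the seller no longer bears: freight.
FOB price = 245101.90 − 6560.74 = 238541.16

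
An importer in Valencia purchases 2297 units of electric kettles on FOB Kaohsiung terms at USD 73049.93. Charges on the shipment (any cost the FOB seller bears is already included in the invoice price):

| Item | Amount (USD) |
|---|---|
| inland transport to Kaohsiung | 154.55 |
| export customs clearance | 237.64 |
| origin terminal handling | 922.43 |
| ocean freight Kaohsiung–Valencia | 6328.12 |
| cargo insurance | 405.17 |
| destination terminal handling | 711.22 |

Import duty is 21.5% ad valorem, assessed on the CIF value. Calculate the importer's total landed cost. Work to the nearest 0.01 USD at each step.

FOB: the seller bears costs until goods are on board at the origin port; the buyer bears freight, insurance and all costs thereafter.
Already in the invoice (seller's account under FOB): inland to port, export clearance, origin terminal — exclude.
CIF value = FOB price + freight + insurance = 73049.93 + 6328.12 + 405.17 = 79783.22
Import duty = 79783.22 × 21.5% = 17153.39
Buyer bears: freight 6328.12 + insurance 405.17 + destination terminal 711.22 + duty 17153.39 = 24597.90
Landed cost = invoice 73049.93 + 24597.90 = 97647.83

Total landed cost: USD 97647.83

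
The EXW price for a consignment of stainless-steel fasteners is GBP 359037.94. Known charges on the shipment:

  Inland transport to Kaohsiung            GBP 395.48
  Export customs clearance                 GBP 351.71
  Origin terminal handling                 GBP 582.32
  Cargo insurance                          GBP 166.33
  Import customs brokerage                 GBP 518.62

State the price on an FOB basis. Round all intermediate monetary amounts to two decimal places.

FOB price: GBP 360367.45

Not relevant to the conversion: brokerage, insurance — on the buyer under both terms; not part of either seller's price.
From EXW to FOB, the seller additionally bears: inland to port, export clearance, origin terminal.
FOB price = 359037.94 + 395.48 + 351.71 + 582.32 = 360367.45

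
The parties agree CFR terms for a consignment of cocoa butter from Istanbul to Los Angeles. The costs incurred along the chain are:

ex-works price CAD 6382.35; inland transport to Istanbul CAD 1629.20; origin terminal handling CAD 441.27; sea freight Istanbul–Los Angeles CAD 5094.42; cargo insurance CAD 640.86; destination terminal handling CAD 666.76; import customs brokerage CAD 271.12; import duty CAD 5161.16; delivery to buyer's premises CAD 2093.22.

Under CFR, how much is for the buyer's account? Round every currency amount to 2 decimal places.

CFR: the seller pays costs through ocean freight to the destination port, but not insurance.
Seller's account: goods 6382.35 + inland to port 1629.20 + origin terminal 441.27 + freight 5094.42 = 13547.24
Buyer's account: insurance 640.86 + destination terminal 666.76 + brokerage 271.12 + duty 5161.16 + delivery 2093.22 = 8833.12

Buyer's account: CAD 8833.12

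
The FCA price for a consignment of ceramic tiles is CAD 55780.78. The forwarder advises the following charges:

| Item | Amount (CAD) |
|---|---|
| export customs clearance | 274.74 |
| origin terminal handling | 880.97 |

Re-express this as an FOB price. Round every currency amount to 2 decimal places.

Not relevant to the conversion: export clearance — on the seller under both FCA and FOB; already in the FCA price and stays in the FOB price.
From FCA to FOB, the seller additionally bears: origin terminal.
FOB price = 55780.78 + 880.97 = 56661.75

FOB price: CAD 56661.75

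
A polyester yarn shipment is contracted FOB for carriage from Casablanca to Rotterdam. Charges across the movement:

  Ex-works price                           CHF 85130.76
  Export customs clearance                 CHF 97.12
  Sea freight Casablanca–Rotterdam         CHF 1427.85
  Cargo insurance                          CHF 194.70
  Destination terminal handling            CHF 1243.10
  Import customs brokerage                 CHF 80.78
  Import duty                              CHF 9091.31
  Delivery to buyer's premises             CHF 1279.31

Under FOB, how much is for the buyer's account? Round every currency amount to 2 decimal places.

FOB: the seller bears costs until goods are on board at the origin port; the buyer bears freight, insurance and all costs thereafter.
Seller's account: goods 85130.76 + export clearance 97.12 = 85227.88
Buyer's account: freight 1427.85 + insurance 194.70 + destination terminal 1243.10 + brokerage 80.78 + duty 9091.31 + delivery 1279.31 = 13317.05

Buyer's account: CHF 13317.05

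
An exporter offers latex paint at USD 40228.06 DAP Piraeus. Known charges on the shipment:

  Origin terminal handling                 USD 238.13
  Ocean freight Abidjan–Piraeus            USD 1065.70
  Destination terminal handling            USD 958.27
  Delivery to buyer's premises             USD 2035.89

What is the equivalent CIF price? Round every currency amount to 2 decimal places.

CIF price: USD 37233.90

Not relevant to the conversion: freight, origin terminal — on the seller under both DAP and CIF; already in the DAP price and stays in the CIF price.
From DAP to CIF, the seller no longer bears: destination terminal, delivery.
CIF price = 40228.06 − 958.27 − 2035.89 = 37233.90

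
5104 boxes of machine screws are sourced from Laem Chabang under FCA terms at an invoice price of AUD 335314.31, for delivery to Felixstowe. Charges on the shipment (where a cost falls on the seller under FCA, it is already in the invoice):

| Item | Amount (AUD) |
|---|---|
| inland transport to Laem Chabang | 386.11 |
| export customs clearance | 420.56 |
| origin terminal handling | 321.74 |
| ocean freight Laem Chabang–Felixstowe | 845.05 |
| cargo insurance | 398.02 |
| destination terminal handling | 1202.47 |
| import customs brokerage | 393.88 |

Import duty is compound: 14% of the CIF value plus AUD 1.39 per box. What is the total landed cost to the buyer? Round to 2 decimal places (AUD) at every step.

FCA: the seller delivers export-cleared goods to the carrier; the buyer bears costs from that point.
Already in the invoice (seller's account under FCA): inland to port, export clearance — exclude.
CIF value = FCA price + origin terminal + freight + insurance = 335314.31 + 321.74 + 845.05 + 398.02 = 336879.12
Ad valorem component: 336879.12 × 14% = 47163.08
Specific component: 5104 × 1.39 = 7094.56
Import duty = 47163.08 + 7094.56 = 54257.64
Buyer bears: origin terminal 321.74 + freight 845.05 + insurance 398.02 + destination terminal 1202.47 + brokerage 393.88 + duty 54257.64 = 57418.80
Landed cost = invoice 335314.31 + 57418.80 = 392733.11

Total landed cost: AUD 392733.11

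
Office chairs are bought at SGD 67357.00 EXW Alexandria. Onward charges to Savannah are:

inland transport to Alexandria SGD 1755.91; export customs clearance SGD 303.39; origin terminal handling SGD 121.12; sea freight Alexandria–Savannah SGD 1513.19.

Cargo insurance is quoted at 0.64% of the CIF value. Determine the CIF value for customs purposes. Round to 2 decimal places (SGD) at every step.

CIF value: SGD 71508.26

Let C be the CIF value. C = EXW price + pre-shipment costs + freight + 0.64% × C
C − 0.64% × C = 67357.00 + 1755.91 + 303.39 + 121.12 + 1513.19
0.9936 × C = 71050.61
C = 71050.61 / 0.9936 = 71508.26
Insurance premium = 0.64% × 71508.26 = 457.65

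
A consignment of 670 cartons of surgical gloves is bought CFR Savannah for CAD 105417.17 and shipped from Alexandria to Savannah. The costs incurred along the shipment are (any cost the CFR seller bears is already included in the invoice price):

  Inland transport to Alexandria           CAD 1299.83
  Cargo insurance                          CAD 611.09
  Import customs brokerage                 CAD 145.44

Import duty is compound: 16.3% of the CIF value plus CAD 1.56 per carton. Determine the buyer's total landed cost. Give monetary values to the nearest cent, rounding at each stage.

Total landed cost: CAD 124501.51

CFR: the seller pays costs through ocean freight to the destination port, but not insurance.
Already in the invoice (seller's account under CFR): inland to port — exclude.
CIF value = CFR price + insurance = 105417.17 + 611.09 = 106028.26
Ad valorem component: 106028.26 × 16.3% = 17282.61
Specific component: 670 × 1.56 = 1045.20
Import duty = 17282.61 + 1045.20 = 18327.81
Buyer bears: insurance 611.09 + brokerage 145.44 + duty 18327.81 = 19084.34
Landed cost = invoice 105417.17 + 19084.34 = 124501.51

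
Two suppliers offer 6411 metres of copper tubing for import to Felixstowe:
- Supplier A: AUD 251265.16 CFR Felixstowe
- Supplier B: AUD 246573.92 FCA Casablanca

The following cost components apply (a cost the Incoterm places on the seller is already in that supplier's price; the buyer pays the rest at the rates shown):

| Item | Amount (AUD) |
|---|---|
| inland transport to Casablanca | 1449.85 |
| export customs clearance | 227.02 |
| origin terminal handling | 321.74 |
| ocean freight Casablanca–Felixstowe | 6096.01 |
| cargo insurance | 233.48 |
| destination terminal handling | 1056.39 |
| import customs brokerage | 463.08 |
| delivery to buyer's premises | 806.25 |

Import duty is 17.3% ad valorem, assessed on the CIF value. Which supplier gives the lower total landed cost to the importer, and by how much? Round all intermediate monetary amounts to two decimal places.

Supplier A (CFR):
CIF value = CFR price + insurance = 251265.16 + 233.48 = 251498.64
Import duty = 251498.64 × 17.3% = 43509.26
Buyer bears (A): 233.48 + 1056.39 + 463.08 + 806.25 = 2559.20
Landed cost (A) = invoice 251265.16 + 2559.20 + duty 43509.26 = 297333.62
Supplier B (FCA):
CIF value = FCA price + origin terminal + freight + insurance = 246573.92 + 321.74 + 6096.01 + 233.48 = 253225.15
Import duty = 253225.15 × 17.3% = 43807.95
Buyer bears (B): 321.74 + 6096.01 + 233.48 + 1056.39 + 463.08 + 806.25 = 8976.95
Landed cost (B) = invoice 246573.92 + 8976.95 + duty 43807.95 = 299358.82
Difference = |297333.62 − 299358.82| = 2025.20

Supplier A is cheaper by AUD 2025.20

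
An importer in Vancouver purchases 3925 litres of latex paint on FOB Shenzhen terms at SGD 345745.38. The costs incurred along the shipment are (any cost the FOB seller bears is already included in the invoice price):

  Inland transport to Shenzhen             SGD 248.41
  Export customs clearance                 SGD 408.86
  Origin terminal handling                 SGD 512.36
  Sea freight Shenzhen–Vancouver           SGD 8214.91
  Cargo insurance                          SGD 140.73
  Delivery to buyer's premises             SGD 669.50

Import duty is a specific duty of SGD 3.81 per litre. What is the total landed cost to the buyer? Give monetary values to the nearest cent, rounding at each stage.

Total landed cost: SGD 369724.77

FOB: the seller bears costs until goods are on board at the origin port; the buyer bears freight, insurance and all costs thereafter.
Already in the invoice (seller's account under FOB): inland to port, export clearance, origin terminal — exclude.
CIF value = FOB price + freight + insurance = 345745.38 + 8214.91 + 140.73 = 354101.02
Import duty = 3925 × 3.81 = 14954.25
Buyer bears: freight 8214.91 + insurance 140.73 + delivery 669.50 + duty 14954.25 = 23979.39
Landed cost = invoice 345745.38 + 23979.39 = 369724.77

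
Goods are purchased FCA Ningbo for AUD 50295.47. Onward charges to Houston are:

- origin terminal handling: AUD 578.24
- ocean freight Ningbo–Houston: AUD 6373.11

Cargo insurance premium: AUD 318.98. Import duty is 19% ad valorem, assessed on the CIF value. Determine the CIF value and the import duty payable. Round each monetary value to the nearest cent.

CIF value: AUD 57565.80; import duty: AUD 10937.50

CIF = FCA price + pre-shipment costs + freight + insurance
CIF = 50295.47 + 578.24 + 6373.11 + 318.98 = 57565.80
Import duty = 57565.80 × 19% = 10937.50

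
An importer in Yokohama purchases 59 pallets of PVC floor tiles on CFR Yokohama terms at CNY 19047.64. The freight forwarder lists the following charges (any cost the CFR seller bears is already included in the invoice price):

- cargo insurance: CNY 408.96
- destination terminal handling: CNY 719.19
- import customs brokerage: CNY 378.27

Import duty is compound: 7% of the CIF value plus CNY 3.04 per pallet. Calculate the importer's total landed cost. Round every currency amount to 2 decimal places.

Total landed cost: CNY 22095.38

CFR: the seller pays costs through ocean freight to the destination port, but not insurance.
CIF value = CFR price + insurance = 19047.64 + 408.96 = 19456.60
Ad valorem component: 19456.60 × 7% = 1361.96
Specific component: 59 × 3.04 = 179.36
Import duty = 1361.96 + 179.36 = 1541.32
Buyer bears: insurance 408.96 + destination terminal 719.19 + brokerage 378.27 + duty 1541.32 = 3047.74
Landed cost = invoice 19047.64 + 3047.74 = 22095.38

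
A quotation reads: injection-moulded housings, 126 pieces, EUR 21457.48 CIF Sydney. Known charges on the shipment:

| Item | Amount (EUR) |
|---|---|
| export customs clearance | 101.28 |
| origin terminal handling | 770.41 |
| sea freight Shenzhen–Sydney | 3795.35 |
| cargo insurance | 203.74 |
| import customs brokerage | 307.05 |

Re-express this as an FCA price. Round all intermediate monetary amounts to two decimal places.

FCA price: EUR 16687.98

Not relevant to the conversion: export clearance — on the seller under both CIF and FCA; already in the CIF price and stays in the FCA price. brokerage — on the buyer under both terms; not part of either seller's price.
From CIF to FCA, the seller no longer bears: origin terminal, freight, insurance.
FCA price = 21457.48 − 770.41 − 3795.35 − 203.74 = 16687.98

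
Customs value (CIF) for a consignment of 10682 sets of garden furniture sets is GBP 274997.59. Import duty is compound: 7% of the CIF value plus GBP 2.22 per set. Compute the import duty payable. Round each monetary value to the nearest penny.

Ad valorem component: 274997.59 × 7% = 19249.83
Specific component: 10682 × 2.22 = 23714.04
Import duty = 19249.83 + 23714.04 = 42963.87

Import duty: GBP 42963.87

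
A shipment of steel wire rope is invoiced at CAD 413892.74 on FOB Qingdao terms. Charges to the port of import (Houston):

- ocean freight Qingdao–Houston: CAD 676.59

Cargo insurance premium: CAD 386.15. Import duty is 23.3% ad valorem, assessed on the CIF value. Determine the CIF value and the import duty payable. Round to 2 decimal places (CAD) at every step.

CIF = FOB price + freight + insurance
CIF = 413892.74 + 676.59 + 386.15 = 414955.48
Import duty = 414955.48 × 23.3% = 96684.63

CIF value: CAD 414955.48; import duty: CAD 96684.63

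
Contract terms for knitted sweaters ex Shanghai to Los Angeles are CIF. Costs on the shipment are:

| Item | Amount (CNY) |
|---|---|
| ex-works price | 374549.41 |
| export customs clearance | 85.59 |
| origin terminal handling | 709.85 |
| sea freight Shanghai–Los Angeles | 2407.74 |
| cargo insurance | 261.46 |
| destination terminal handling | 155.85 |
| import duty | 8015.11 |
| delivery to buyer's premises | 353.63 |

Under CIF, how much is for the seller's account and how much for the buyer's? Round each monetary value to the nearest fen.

CIF: the seller pays costs through ocean freight and marine insurance to the destination port.
Seller's account: goods 374549.41 + export clearance 85.59 + origin terminal 709.85 + freight 2407.74 + insurance 261.46 = 378014.05
Buyer's account: destination terminal 155.85 + duty 8015.11 + delivery 353.63 = 8524.59

Seller: CNY 378014.05; buyer: CNY 8524.59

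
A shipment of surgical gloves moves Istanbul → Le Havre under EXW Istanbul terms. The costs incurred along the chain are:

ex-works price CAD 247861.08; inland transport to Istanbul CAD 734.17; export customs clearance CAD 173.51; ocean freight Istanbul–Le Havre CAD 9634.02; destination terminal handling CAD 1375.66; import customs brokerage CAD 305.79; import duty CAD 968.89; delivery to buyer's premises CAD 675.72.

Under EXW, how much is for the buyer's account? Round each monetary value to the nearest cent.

EXW: the seller makes goods available at their premises; the buyer bears all onward costs.
Seller's account: goods 247861.08 = 247861.08
Buyer's account: inland to port 734.17 + export clearance 173.51 + freight 9634.02 + destination terminal 1375.66 + brokerage 305.79 + duty 968.89 + delivery 675.72 = 13867.76

Buyer's account: CAD 13867.76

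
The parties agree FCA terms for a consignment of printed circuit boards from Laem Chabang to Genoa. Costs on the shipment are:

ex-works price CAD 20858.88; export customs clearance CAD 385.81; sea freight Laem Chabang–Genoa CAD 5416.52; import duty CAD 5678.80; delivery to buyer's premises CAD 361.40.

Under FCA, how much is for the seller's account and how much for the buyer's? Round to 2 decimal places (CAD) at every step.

Seller: CAD 21244.69; buyer: CAD 11456.72

FCA: the seller delivers export-cleared goods to the carrier; the buyer bears costs from that point.
Seller's account: goods 20858.88 + export clearance 385.81 = 21244.69
Buyer's account: freight 5416.52 + duty 5678.80 + delivery 361.40 = 11456.72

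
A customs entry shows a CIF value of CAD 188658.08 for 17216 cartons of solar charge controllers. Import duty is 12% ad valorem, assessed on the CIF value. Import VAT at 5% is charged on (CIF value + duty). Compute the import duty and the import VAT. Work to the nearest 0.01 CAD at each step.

Import duty = 188658.08 × 12% = 22638.97
VAT base = CIF + duty = 188658.08 + 22638.97 = 211297.05
Import VAT = 211297.05 × 5% = 10564.85

Import duty: CAD 22638.97; import VAT: CAD 10564.85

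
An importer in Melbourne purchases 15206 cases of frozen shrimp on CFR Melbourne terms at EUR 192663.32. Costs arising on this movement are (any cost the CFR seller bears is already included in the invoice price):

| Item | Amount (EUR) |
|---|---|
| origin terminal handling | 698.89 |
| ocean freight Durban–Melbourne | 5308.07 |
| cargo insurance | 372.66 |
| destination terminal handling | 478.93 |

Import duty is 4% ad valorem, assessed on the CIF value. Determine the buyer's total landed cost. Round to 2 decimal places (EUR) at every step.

CFR: the seller pays costs through ocean freight to the destination port, but not insurance.
Already in the invoice (seller's account under CFR): origin terminal, freight — exclude.
CIF value = CFR price + insurance = 192663.32 + 372.66 = 193035.98
Import duty = 193035.98 × 4% = 7721.44
Buyer bears: insurance 372.66 + destination terminal 478.93 + duty 7721.44 = 8573.03
Landed cost = invoice 192663.32 + 8573.03 = 201236.35

Total landed cost: EUR 201236.35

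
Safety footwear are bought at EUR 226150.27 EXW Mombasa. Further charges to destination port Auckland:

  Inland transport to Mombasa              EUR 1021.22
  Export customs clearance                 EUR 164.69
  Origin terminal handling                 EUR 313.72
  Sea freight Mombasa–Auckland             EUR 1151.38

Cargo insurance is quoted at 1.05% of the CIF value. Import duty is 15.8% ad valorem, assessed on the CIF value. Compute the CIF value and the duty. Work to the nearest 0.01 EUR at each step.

Let C be the CIF value. C = EXW price + pre-shipment costs + freight + 1.05% × C
C − 1.05% × C = 226150.27 + 1021.22 + 164.69 + 313.72 + 1151.38
0.9895 × C = 228801.28
C = 228801.28 / 0.9895 = 231229.19
Insurance premium = 1.05% × 231229.19 = 2427.91
Import duty = 231229.19 × 15.8% = 36534.21

CIF value: EUR 231229.19; import duty: EUR 36534.21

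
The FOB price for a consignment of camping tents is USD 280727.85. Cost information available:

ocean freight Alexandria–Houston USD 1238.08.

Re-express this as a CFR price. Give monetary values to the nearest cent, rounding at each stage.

From FOB to CFR, the seller additionally bears: freight.
CFR price = 280727.85 + 1238.08 = 281965.93

CFR price: USD 281965.93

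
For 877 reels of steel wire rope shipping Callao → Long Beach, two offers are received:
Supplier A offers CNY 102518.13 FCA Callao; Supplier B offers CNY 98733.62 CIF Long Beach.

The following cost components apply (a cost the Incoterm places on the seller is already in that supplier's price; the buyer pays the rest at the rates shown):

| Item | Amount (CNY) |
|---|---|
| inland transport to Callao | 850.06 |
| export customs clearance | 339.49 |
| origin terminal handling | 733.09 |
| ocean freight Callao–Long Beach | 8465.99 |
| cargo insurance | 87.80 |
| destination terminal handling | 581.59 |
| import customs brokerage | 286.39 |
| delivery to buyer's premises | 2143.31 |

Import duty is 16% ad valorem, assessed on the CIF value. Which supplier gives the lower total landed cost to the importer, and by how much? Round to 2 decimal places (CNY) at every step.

Supplier A (FCA):
CIF value = FCA price + origin terminal + freight + insurance = 102518.13 + 733.09 + 8465.99 + 87.80 = 111805.01
Import duty = 111805.01 × 16% = 17888.80
Buyer bears (A): 733.09 + 8465.99 + 87.80 + 581.59 + 286.39 + 2143.31 = 12298.17
Landed cost (A) = invoice 102518.13 + 12298.17 + duty 17888.80 = 132705.10
Supplier B (CIF):
The CIF price already equals the CIF value: 98733.62
Import duty = 98733.62 × 16% = 15797.38
Buyer bears (B): 581.59 + 286.39 + 2143.31 = 3011.29
Landed cost (B) = invoice 98733.62 + 3011.29 + duty 15797.38 = 117542.29
Difference = |132705.10 − 117542.29| = 15162.81

Supplier B is cheaper by CNY 15162.81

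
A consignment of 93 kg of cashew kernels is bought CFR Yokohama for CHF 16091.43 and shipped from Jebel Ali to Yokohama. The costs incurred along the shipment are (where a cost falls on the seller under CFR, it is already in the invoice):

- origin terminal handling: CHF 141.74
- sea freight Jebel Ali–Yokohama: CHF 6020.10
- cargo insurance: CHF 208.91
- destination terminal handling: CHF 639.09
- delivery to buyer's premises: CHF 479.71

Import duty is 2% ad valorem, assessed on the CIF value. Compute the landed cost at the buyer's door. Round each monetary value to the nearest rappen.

Total landed cost: CHF 17745.15

CFR: the seller pays costs through ocean freight to the destination port, but not insurance.
Already in the invoice (seller's account under CFR): origin terminal, freight — exclude.
CIF value = CFR price + insurance = 16091.43 + 208.91 = 16300.34
Import duty = 16300.34 × 2% = 326.01
Buyer bears: insurance 208.91 + destination terminal 639.09 + delivery 479.71 + duty 326.01 = 1653.72
Landed cost = invoice 16091.43 + 1653.72 = 17745.15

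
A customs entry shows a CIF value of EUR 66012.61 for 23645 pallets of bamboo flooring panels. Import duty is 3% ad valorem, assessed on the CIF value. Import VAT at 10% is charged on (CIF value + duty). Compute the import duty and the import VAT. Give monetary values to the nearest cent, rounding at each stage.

Import duty = 66012.61 × 3% = 1980.38
VAT base = CIF + duty = 66012.61 + 1980.38 = 67992.99
Import VAT = 67992.99 × 10% = 6799.30

Import duty: EUR 1980.38; import VAT: EUR 6799.30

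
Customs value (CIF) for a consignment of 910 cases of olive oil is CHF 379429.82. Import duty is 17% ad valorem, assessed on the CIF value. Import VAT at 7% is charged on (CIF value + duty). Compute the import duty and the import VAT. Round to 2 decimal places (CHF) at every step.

Import duty = 379429.82 × 17% = 64503.07
VAT base = CIF + duty = 379429.82 + 64503.07 = 443932.89
Import VAT = 443932.89 × 7% = 31075.30

Import duty: CHF 64503.07; import VAT: CHF 31075.30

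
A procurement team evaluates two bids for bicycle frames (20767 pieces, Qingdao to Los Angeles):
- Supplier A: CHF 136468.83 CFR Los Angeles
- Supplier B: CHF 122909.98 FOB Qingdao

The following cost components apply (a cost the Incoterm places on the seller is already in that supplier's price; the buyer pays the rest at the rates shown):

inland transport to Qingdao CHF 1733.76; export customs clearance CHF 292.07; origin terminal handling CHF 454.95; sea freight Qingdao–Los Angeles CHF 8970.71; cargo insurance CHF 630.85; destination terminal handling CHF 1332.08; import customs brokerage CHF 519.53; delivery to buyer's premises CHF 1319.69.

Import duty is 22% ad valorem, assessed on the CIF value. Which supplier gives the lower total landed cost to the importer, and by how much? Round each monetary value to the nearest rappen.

Supplier A (CFR):
CIF value = CFR price + insurance = 136468.83 + 630.85 = 137099.68
Import duty = 137099.68 × 22% = 30161.93
Buyer bears (A): 630.85 + 1332.08 + 519.53 + 1319.69 = 3802.15
Landed cost (A) = invoice 136468.83 + 3802.15 + duty 30161.93 = 170432.91
Supplier B (FOB):
CIF value = FOB price + freight + insurance = 122909.98 + 8970.71 + 630.85 = 132511.54
Import duty = 132511.54 × 22% = 29152.54
Buyer bears (B): 8970.71 + 630.85 + 1332.08 + 519.53 + 1319.69 = 12772.86
Landed cost (B) = invoice 122909.98 + 12772.86 + duty 29152.54 = 164835.38
Difference = |170432.91 − 164835.38| = 5597.53

Supplier B is cheaper by CHF 5597.53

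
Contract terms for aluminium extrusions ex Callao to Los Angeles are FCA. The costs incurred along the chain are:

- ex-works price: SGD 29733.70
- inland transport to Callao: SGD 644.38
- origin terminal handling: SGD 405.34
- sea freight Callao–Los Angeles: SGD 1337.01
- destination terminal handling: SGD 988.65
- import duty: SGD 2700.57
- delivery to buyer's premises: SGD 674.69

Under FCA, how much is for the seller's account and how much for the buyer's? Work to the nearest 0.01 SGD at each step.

Seller: SGD 30378.08; buyer: SGD 6106.26

FCA: the seller delivers export-cleared goods to the carrier; the buyer bears costs from that point.
Seller's account: goods 29733.70 + inland to port 644.38 = 30378.08
Buyer's account: origin terminal 405.34 + freight 1337.01 + destination terminal 988.65 + duty 2700.57 + delivery 674.69 = 6106.26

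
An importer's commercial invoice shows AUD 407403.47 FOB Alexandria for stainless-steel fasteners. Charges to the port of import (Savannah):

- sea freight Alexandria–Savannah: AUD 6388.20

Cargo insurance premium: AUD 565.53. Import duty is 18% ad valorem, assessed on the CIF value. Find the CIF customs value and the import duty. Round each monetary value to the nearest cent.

CIF value: AUD 414357.20; import duty: AUD 74584.30

CIF = FOB price + freight + insurance
CIF = 407403.47 + 6388.20 + 565.53 = 414357.20
Import duty = 414357.20 × 18% = 74584.30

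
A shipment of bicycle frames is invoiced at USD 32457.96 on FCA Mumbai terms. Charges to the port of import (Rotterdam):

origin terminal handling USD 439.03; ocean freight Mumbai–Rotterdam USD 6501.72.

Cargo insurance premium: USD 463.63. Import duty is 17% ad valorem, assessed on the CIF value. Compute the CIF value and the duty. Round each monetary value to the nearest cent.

CIF = FCA price + pre-shipment costs + freight + insurance
CIF = 32457.96 + 439.03 + 6501.72 + 463.63 = 39862.34
Import duty = 39862.34 × 17% = 6776.60

CIF value: USD 39862.34; import duty: USD 6776.60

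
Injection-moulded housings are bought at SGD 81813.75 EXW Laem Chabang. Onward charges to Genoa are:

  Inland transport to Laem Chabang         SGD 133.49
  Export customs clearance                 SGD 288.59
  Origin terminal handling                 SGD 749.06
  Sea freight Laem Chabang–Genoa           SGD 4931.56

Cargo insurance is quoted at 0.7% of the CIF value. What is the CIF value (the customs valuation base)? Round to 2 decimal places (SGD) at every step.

CIF value: SGD 88536.20

Let C be the CIF value. C = EXW price + pre-shipment costs + freight + 0.7% × C
C − 0.7% × C = 81813.75 + 133.49 + 288.59 + 749.06 + 4931.56
0.993 × C = 87916.45
C = 87916.45 / 0.993 = 88536.20
Insurance premium = 0.7% × 88536.20 = 619.75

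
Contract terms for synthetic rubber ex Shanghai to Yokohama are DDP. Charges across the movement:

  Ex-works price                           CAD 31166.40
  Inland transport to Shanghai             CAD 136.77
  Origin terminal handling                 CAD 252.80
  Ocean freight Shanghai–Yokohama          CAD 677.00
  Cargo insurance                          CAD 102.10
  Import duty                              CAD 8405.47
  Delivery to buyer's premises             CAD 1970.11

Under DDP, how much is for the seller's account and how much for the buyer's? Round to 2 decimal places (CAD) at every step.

DDP: the seller bears all costs including import duty.
Seller's account: goods 31166.40 + inland to port 136.77 + origin terminal 252.80 + freight 677.00 + insurance 102.10 + duty 8405.47 + delivery 1970.11 = 42710.65
Buyer's account: 0.00

Seller: CAD 42710.65; buyer: CAD 0.00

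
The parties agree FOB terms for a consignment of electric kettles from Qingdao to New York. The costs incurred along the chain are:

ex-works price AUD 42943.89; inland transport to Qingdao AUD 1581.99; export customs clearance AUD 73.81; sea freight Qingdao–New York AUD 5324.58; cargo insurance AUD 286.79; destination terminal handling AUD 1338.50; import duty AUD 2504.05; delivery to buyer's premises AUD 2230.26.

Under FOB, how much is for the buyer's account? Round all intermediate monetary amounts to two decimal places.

Buyer's account: AUD 11684.18

FOB: the seller bears costs until goods are on board at the origin port; the buyer bears freight, insurance and all costs thereafter.
Seller's account: goods 42943.89 + inland to port 1581.99 + export clearance 73.81 = 44599.69
Buyer's account: freight 5324.58 + insurance 286.79 + destination terminal 1338.50 + duty 2504.05 + delivery 2230.26 = 11684.18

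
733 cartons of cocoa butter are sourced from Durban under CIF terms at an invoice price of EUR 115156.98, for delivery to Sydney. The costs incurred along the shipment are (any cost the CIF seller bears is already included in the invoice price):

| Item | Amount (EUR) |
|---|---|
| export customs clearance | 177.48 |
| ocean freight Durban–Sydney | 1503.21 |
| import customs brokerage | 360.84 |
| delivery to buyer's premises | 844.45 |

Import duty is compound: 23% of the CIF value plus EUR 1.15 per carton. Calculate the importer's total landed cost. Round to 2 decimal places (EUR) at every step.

Total landed cost: EUR 143691.33

CIF: the seller pays costs through ocean freight and marine insurance to the destination port.
Already in the invoice (seller's account under CIF): export clearance, freight — exclude.
The CIF price already equals the CIF value: 115156.98
Ad valorem component: 115156.98 × 23% = 26486.11
Specific component: 733 × 1.15 = 842.95
Import duty = 26486.11 + 842.95 = 27329.06
Buyer bears: brokerage 360.84 + delivery 844.45 + duty 27329.06 = 28534.35
Landed cost = invoice 115156.98 + 28534.35 = 143691.33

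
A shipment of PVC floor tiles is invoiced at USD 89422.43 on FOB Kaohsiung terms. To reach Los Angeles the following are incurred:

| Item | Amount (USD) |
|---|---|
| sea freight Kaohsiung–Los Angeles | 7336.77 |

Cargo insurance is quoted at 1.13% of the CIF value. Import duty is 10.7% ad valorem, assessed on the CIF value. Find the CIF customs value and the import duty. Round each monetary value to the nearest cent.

CIF value: USD 97865.08; import duty: USD 10471.56

Let C be the CIF value. C = FOB price + freight + 1.13% × C
C − 1.13% × C = 89422.43 + 7336.77
0.9887 × C = 96759.20
C = 96759.20 / 0.9887 = 97865.08
Insurance premium = 1.13% × 97865.08 = 1105.88
Import duty = 97865.08 × 10.7% = 10471.56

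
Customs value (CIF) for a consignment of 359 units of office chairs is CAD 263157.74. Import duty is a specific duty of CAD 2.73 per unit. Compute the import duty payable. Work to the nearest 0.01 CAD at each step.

Import duty = 359 × 2.73 = 980.07

Import duty: CAD 980.07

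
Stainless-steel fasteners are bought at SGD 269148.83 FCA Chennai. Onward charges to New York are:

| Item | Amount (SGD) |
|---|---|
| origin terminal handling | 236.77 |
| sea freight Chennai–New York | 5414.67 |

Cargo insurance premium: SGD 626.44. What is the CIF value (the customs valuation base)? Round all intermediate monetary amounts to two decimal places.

CIF value: SGD 275426.71

CIF = FCA price + pre-shipment costs + freight + insurance
CIF = 269148.83 + 236.77 + 5414.67 + 626.44 = 275426.71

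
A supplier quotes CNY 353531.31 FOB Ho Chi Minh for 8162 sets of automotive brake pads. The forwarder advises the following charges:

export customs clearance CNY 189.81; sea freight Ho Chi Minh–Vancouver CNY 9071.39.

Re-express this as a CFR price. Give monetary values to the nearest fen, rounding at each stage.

Not relevant to the conversion: export clearance — on the seller under both FOB and CFR; already in the FOB price and stays in the CFR price.
From FOB to CFR, the seller additionally bears: freight.
CFR price = 353531.31 + 9071.39 = 362602.70

CFR price: CNY 362602.70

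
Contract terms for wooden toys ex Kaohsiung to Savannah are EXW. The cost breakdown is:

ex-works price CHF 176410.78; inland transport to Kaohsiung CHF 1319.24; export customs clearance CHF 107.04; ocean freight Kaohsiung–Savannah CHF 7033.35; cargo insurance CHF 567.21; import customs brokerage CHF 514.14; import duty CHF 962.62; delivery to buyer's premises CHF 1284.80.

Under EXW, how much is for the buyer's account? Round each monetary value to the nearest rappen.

EXW: the seller makes goods available at their premises; the buyer bears all onward costs.
Seller's account: goods 176410.78 = 176410.78
Buyer's account: inland to port 1319.24 + export clearance 107.04 + freight 7033.35 + insurance 567.21 + brokerage 514.14 + duty 962.62 + delivery 1284.80 = 11788.40

Buyer's account: CHF 11788.40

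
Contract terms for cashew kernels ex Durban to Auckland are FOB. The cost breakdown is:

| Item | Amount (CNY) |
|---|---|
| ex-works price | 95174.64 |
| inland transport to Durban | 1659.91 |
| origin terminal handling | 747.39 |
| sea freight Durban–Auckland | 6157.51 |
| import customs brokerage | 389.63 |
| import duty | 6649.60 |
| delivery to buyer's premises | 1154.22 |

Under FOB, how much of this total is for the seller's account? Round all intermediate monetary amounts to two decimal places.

FOB: the seller bears costs until goods are on board at the origin port; the buyer bears freight, insurance and all costs thereafter.
Seller's account: goods 95174.64 + inland to port 1659.91 + origin terminal 747.39 = 97581.94
Buyer's account: freight 6157.51 + brokerage 389.63 + duty 6649.60 + delivery 1154.22 = 14350.96

Seller's account: CNY 97581.94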